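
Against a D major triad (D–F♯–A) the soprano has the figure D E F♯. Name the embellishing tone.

E is a passing tone.

The harmony at that moment is D major triad (D, F♯, A); E is not a chord tone.
It is approached by step up from D and left by step up to F♯.
Step in, step out in the same direction — a passing tone.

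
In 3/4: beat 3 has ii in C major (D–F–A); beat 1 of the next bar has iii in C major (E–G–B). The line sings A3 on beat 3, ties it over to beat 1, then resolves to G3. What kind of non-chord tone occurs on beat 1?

Suspension.

The harmony at that moment is E minor triad (E, G, B); A3 is not a chord tone.
It is held over (the same pitch as the preceding A3) and left by step down to G3.
Held over from the previous chord and resolving down by step — a suspension.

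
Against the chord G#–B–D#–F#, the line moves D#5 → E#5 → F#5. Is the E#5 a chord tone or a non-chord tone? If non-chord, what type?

Non-chord tone — a passing tone.

The harmony at that moment is G# minor seventh chord (G#, B, D#, F#); E#5 is not a chord tone.
It is approached by step up from D#5 and left by step up to F#5.
Step in, step out in the same direction — a passing tone.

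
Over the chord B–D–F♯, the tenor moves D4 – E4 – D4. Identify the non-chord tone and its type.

The harmony at that moment is B minor triad (B, D, F♯); E4 is not a chord tone.
It is approached by step up from D4 and left by step down to D4.
Step away and step back to the same note — a neighbor tone (upper neighbor).

E4 is a neighbor tone.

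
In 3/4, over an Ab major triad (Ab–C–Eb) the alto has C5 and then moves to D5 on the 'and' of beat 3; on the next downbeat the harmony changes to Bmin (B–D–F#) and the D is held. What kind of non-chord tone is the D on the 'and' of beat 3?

The harmony at that moment is Ab major triad (Ab, C, Eb); D5 is not a chord tone.
It is approached by step up from C5 and then sustained as the same pitch into the next harmony.
Arriving early and becoming a chord tone when the harmony changes — an anticipation.

Anticipation.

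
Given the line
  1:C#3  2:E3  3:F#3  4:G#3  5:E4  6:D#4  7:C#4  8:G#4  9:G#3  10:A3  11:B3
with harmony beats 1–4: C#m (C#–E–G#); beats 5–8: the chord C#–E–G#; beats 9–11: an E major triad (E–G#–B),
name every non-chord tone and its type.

The harmony at that moment is C# minor triad (C#, E, G#); F#3 is not a chord tone.
It is approached by step up from E3 and left by step up to G#3.
Step in, step out in the same direction — a passing tone.
The harmony at that moment is C# minor triad (C#, E, G#); D#4 is not a chord tone.
It is approached by step down from E4 and left by step down to C#4.
Step in, step out in the same direction — a passing tone.
The harmony at that moment is E major triad (E, G#, B); A3 is not a chord tone.
It is approached by step up from G#3 and left by step up to B3.
Step in, step out in the same direction — a passing tone.

F#3 (beat 3) — passing tone; D#4 (beat 6) — passing tone; A3 (beat 10) — passing tone.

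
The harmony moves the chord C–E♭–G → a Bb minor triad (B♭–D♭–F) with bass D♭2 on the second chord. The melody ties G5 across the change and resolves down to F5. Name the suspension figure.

At the second chord the bass is D♭2. The suspended G5 lies a fourth above the bass; after resolving down by step to F5, the interval above the bass becomes a third.
Suspension figures are named by those two intervals: 4–3.

4–3 suspension.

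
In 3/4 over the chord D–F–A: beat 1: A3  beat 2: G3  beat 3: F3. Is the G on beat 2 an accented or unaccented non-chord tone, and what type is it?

The harmony at that moment is D minor triad (D, F, A); G3 is not a chord tone.
It is approached by step down from A3 and left by step down to F3.
Step in, step out in the same direction — a passing tone.
It falls on a weak beat, so it is unaccented.

Unaccented passing tone.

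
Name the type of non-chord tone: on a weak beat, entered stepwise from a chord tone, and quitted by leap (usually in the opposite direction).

Approach: by step. Departure: by leap. Metric position: weak.
Step in, leap out, from a weak position — an escape tone (échappée). (It is the mirror image of the appoggiatura, which leaps in and steps out on a strong beat.)

Escape tone.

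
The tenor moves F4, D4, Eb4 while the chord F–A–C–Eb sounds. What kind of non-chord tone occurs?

D4 is an appoggiatura.

The harmony at that moment is F dominant seventh chord (F, A, C, Eb); D4 is not a chord tone.
It is approached by leap down from F4 and left by step up to Eb4.
Leap in, step out — an appoggiatura.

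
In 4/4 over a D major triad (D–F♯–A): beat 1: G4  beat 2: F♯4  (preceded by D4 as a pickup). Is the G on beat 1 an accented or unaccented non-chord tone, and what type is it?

The harmony at that moment is D major triad (D, F♯, A); G4 is not a chord tone.
It is approached by leap up from D4 and left by step down to F♯4.
Leap in, step out — an appoggiatura.
It falls on the downbeat, so it is accented.

Accented appoggiatura.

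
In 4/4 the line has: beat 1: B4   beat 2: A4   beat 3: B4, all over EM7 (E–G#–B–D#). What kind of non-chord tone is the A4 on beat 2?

Lower neighbor tone.

The harmony at that moment is E major seventh chord (E, G#, B, D#); A4 is not a chord tone.
It is approached by step down from B4 and left by step up to B4.
Step away and step back to the same note — a neighbor tone (lower neighbor).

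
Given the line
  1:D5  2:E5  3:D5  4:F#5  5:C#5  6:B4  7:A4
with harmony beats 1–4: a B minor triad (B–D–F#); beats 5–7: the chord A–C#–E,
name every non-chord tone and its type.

The harmony at that moment is B minor triad (B, D, F#); E5 is not a chord tone.
It is approached by step up from D5 and left by step down to D5.
Step away and step back to the same note — a neighbor tone (upper neighbor).
The harmony at that moment is A major triad (A, C#, E); B4 is not a chord tone.
It is approached by step down from C#5 and left by step down to A4.
Step in, step out in the same direction — a passing tone.

E5 (beat 2) — neighbor tone; B4 (beat 6) — passing tone.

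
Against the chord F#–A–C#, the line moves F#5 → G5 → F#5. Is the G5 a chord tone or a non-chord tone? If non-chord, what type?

Non-chord tone — a neighbor tone.

The harmony at that moment is F# minor triad (F#, A, C#); G5 is not a chord tone.
It is approached by step up from F#5 and left by step down to F#5.
Step away and step back to the same note — a neighbor tone (upper neighbor).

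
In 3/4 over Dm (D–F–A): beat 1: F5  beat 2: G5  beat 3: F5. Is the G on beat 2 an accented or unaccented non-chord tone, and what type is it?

Unaccented neighbor tone.

The harmony at that moment is D minor triad (D, F, A); G5 is not a chord tone.
It is approached by step up from F5 and left by step down to F5.
Step away and step back to the same note — a neighbor tone (upper neighbor).
It falls on a weak beat, so it is unaccented.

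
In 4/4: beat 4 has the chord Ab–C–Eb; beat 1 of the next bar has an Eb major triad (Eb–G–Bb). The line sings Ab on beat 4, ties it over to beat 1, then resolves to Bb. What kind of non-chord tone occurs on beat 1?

The harmony at that moment is Eb major triad (Eb, G, Bb); Ab is not a chord tone.
It is held over (the same pitch as the preceding Ab) and left by step up to Bb.
Held over from the previous chord and resolving up by step — a retardation.

Retardation.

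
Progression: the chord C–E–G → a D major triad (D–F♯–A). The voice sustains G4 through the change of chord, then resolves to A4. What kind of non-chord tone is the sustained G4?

The harmony at that moment is D major triad (D, F♯, A); G4 is not a chord tone.
It is held over (the same pitch as the preceding G4) and left by step up to A4.
Held over from the previous chord and resolving up by step — a retardation.

G4 is a retardation.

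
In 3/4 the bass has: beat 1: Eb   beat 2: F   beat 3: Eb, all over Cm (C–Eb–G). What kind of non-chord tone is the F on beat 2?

Upper neighbor tone.

The harmony at that moment is C minor triad (C, Eb, G); F is not a chord tone.
It is approached by step up from Eb and left by step down to Eb.
Step away and step back to the same note — a neighbor tone (upper neighbor).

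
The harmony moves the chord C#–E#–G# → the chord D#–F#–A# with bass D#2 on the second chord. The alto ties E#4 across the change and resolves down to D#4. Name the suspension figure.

9–8 suspension.

At the second chord the bass is D#2. The suspended E#4 lies a ninth above the bass; after resolving down by step to D#4, the interval above the bass becomes an octave.
Suspension figures are named by those two intervals: 9–8.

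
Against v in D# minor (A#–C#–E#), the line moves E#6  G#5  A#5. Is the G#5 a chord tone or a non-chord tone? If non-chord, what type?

The harmony at that moment is A# minor triad (A#, C#, E#); G#5 is not a chord tone.
It is approached by leap down from E#6 and left by step up to A#5.
Leap in, step out — an appoggiatura.

Non-chord tone — an appoggiatura.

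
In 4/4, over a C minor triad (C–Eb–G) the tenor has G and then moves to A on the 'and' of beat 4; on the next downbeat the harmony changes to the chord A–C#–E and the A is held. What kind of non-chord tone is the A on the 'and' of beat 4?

The harmony at that moment is C minor triad (C, Eb, G); A is not a chord tone.
It is approached by step up from G and then sustained as the same pitch into the next harmony.
Arriving early and becoming a chord tone when the harmony changes — an anticipation.

Anticipation.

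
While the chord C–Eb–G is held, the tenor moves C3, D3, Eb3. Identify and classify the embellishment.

The harmony at that moment is C minor triad (C, Eb, G); D3 is not a chord tone.
It is approached by step up from C3 and left by step up to Eb3.
Step in, step out in the same direction — a passing tone.

D3 is a passing tone.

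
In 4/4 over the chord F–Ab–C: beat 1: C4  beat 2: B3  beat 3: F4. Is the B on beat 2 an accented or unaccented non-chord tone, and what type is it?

The harmony at that moment is F minor triad (F, Ab, C); B3 is not a chord tone.
It is approached by step down from C4 and left by leap up to F4.
Step in, leap out — an escape tone.
It falls on a weak beat, so it is unaccented.

Unaccented escape tone.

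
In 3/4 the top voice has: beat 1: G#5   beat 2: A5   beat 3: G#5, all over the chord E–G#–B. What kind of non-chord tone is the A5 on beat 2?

The harmony at that moment is E major triad (E, G#, B); A5 is not a chord tone.
It is approached by step up from G#5 and left by step down to G#5.
Step away and step back to the same note — a neighbor tone (upper neighbor).

Upper neighbor tone.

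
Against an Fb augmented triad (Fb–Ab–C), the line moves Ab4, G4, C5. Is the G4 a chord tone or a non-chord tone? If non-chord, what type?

Non-chord tone — an escape tone.

The harmony at that moment is Fb augmented triad (Fb, Ab, C); G4 is not a chord tone.
It is approached by step down from Ab4 and left by leap up to C5.
Step in, leap out — an escape tone.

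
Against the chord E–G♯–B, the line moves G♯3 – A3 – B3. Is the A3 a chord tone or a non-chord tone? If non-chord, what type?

Non-chord tone — a passing tone.

The harmony at that moment is E major triad (E, G♯, B); A3 is not a chord tone.
It is approached by step up from G♯3 and left by step up to B3.
Step in, step out in the same direction — a passing tone.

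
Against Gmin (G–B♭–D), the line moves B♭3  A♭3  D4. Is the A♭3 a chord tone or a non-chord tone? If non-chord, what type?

The harmony at that moment is G minor triad (G, B♭, D); A♭3 is not a chord tone.
It is approached by step down from B♭3 and left by leap up to D4.
Step in, leap out — an escape tone.

Non-chord tone — an escape tone.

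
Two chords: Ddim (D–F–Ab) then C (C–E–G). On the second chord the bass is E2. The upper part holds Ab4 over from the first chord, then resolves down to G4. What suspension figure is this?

At the second chord the bass is E2. The suspended Ab4 lies a fourth above the bass; after resolving down by step to G4, the interval above the bass becomes a third.
Suspension figures are named by those two intervals: 4–3.

4–3 suspension.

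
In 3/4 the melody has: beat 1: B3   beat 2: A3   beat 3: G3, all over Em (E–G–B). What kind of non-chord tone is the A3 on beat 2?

Passing tone.

The harmony at that moment is E minor triad (E, G, B); A3 is not a chord tone.
It is approached by step down from B3 and left by step down to G3.
Step in, step out in the same direction — a passing tone.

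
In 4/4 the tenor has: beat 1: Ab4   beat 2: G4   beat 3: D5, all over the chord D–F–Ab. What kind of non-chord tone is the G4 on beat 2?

The harmony at that moment is D diminished triad (D, F, Ab); G4 is not a chord tone.
It is approached by step down from Ab4 and left by leap up to D5.
Step in, leap out, on a weak beat — an escape tone.

Escape tone.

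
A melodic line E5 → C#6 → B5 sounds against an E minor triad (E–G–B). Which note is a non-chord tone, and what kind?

The harmony at that moment is E minor triad (E, G, B); C#6 is not a chord tone.
It is approached by leap up from E5 and left by step down to B5.
Leap in, step out — an appoggiatura.

C#6 is an appoggiatura.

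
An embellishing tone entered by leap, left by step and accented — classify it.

Approach: by leap. Departure: by step. Metric position: strong.
Leap in, step out, in a metrically strong position — an appoggiatura. (It is the mirror image of the escape tone, which steps in and leaps out from a weak position.)

Appoggiatura.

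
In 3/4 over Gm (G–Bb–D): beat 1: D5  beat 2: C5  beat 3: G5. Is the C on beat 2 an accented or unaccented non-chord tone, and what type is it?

Unaccented escape tone.

The harmony at that moment is G minor triad (G, Bb, D); C5 is not a chord tone.
It is approached by step down from D5 and left by leap up to G5.
Step in, leap out — an escape tone.
It falls on a weak beat, so it is unaccented.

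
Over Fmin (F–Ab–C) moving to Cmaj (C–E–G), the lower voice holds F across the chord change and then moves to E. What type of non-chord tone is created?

The harmony at that moment is C major triad (C, E, G); F is not a chord tone.
It is held over (the same pitch as the preceding F) and left by step down to E.
Held over from the previous chord and resolving down by step — a suspension.

F is a suspension.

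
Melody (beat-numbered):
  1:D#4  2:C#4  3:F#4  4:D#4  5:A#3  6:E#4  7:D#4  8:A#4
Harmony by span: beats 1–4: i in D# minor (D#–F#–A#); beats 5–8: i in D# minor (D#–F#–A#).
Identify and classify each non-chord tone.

The harmony at that moment is D# minor triad (D#, F#, A#); C#4 is not a chord tone.
It is approached by step down from D#4 and left by leap up to F#4.
Step in, leap out — an escape tone.
The harmony at that moment is D# minor triad (D#, F#, A#); E#4 is not a chord tone.
It is approached by leap up from A#3 and left by step down to D#4.
Leap in, step out — an appoggiatura.

C#4 (beat 2) — escape tone; E#4 (beat 6) — appoggiatura.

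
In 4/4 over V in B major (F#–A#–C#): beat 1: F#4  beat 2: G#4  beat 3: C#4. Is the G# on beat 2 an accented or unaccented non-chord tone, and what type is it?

The harmony at that moment is F# major triad (F#, A#, C#); G#4 is not a chord tone.
It is approached by step up from F#4 and left by leap down to C#4.
Step in, leap out — an escape tone.
It falls on a weak beat, so it is unaccented.

Unaccented escape tone.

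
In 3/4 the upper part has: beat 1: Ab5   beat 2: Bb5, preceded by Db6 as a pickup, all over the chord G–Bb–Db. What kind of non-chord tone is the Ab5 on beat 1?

The harmony at that moment is G diminished triad (G, Bb, Db); Ab5 is not a chord tone.
It is approached by leap down from Db6 and left by step up to Bb5.
Leap in, step out, metrically accented — an appoggiatura.

Appoggiatura.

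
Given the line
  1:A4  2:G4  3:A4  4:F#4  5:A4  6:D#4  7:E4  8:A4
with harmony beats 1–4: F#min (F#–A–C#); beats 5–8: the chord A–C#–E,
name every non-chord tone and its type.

G4 (beat 2) — neighbor tone; D#4 (beat 6) — appoggiatura.

The harmony at that moment is F# minor triad (F#, A, C#); G4 is not a chord tone.
It is approached by step down from A4 and left by step up to A4.
Step away and step back to the same note — a neighbor tone (lower neighbor).
The harmony at that moment is A major triad (A, C#, E); D#4 is not a chord tone.
It is approached by leap down from A4 and left by step up to E4.
Leap in, step out — an appoggiatura.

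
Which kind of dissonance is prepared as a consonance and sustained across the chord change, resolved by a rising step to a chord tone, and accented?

Retardation.

Approach: by preparation — the pitch is first a chord tone, then held (tied or repeated) while the harmony changes under it. Departure: up by step. Metric position: strong.
A prepared dissonance that resolves upward by step — a retardation. (The same figure resolving downward would be a suspension.)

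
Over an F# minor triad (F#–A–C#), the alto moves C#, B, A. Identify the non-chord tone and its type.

The harmony at that moment is F# minor triad (F#, A, C#); B is not a chord tone.
It is approached by step down from C# and left by step down to A.
Step in, step out in the same direction — a passing tone.

B is a passing tone.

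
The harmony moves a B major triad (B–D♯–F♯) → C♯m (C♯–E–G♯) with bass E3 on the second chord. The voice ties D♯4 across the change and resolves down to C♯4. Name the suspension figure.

7–6 suspension.

At the second chord the bass is E3. The suspended D♯4 lies a seventh above the bass; after resolving down by step to C♯4, the interval above the bass becomes a sixth.
Suspension figures are named by those two intervals: 7–6.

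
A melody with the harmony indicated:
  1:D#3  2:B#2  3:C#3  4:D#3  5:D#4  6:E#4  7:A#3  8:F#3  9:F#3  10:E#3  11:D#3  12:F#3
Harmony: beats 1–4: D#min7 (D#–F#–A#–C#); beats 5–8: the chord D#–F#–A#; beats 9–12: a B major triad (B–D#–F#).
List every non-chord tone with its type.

B#2 (beat 2) — appoggiatura; E#4 (beat 6) — escape tone; E#3 (beat 10) — passing tone.

The harmony at that moment is D# minor seventh chord (D#, F#, A#, C#); B#2 is not a chord tone.
It is approached by leap down from D#3 and left by step up to C#3.
Leap in, step out — an appoggiatura.
The harmony at that moment is D# minor triad (D#, F#, A#); E#4 is not a chord tone.
It is approached by step up from D#4 and left by leap down to A#3.
Step in, leap out — an escape tone.
The harmony at that moment is B major triad (B, D#, F#); E#3 is not a chord tone.
It is approached by step down from F#3 and left by step down to D#3.
Step in, step out in the same direction — a passing tone.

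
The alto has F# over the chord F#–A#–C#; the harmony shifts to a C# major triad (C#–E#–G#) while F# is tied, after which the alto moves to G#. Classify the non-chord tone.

F# is a retardation.

The harmony at that moment is C# major triad (C#, E#, G#); F# is not a chord tone.
It is held over (the same pitch as the preceding F#) and left by step up to G#.
Held over from the previous chord and resolving up by step — a retardation.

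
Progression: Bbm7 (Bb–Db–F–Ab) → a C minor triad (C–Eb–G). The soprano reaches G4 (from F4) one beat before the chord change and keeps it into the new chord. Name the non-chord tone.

The harmony at that moment is Bb minor seventh chord (Bb, Db, F, Ab); G4 is not a chord tone.
It is approached by step up from F4 and then sustained as the same pitch into the next harmony.
Arriving early and becoming a chord tone when the harmony changes — an anticipation.

G4 is an anticipation.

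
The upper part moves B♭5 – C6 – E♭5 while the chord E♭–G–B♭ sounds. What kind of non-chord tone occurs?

C6 is an escape tone.

The harmony at that moment is E♭ major triad (E♭, G, B♭); C6 is not a chord tone.
It is approached by step up from B♭5 and left by leap down to E♭5.
Step in, leap out — an escape tone.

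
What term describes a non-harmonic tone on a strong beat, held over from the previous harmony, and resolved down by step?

Suspension.

Approach: by preparation — the pitch is first a chord tone, then held (tied or repeated) while the harmony changes under it. Departure: down by step. Metric position: strong.
A prepared dissonance that resolves downward by step — a suspension. (The same figure resolving upward would be a retardation.)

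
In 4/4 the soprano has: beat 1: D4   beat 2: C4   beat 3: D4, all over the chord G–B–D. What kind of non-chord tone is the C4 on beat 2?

Lower neighbor tone.

The harmony at that moment is G major triad (G, B, D); C4 is not a chord tone.
It is approached by step down from D4 and left by step up to D4.
Step away and step back to the same note — a neighbor tone (lower neighbor).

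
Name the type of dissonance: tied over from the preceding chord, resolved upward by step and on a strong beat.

Retardation.

Approach: by preparation — the pitch is first a chord tone, then held (tied or repeated) while the harmony changes under it. Departure: up by step. Metric position: strong.
A prepared dissonance that resolves upward by step — a retardation. (The same figure resolving downward would be a suspension.)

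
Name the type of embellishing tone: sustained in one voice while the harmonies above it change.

Pedal tone.

Approach: none. Departure: none — a single pitch is sustained while the chords change around it, passing through harmonies that do not contain it.
No melodic motion at all; the dissonance is created entirely by the moving harmonies against the stationary note — a pedal tone (pedal point).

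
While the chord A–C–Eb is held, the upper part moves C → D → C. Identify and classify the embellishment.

D is a neighbor tone.

The harmony at that moment is A diminished triad (A, C, Eb); D is not a chord tone.
It is approached by step up from C and left by step down to C.
Step away and step back to the same note — a neighbor tone (upper neighbor).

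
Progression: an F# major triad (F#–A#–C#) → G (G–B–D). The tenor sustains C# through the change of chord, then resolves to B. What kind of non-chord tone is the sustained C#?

The harmony at that moment is G major triad (G, B, D); C# is not a chord tone.
It is held over (the same pitch as the preceding C#) and left by step down to B.
Held over from the previous chord and resolving down by step — a suspension.

C# is a suspension.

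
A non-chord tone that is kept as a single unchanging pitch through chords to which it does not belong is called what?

Pedal tone.

Approach: none. Departure: none — a single pitch is sustained while the chords change around it, passing through harmonies that do not contain it.
No melodic motion at all; the dissonance is created entirely by the moving harmonies against the stationary note — a pedal tone (pedal point).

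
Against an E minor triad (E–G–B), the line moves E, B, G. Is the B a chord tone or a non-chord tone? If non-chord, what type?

E minor triad contains E, G, B; B is the fifth, so it is a chord tone.

Chord tone (the fifth of E minor triad).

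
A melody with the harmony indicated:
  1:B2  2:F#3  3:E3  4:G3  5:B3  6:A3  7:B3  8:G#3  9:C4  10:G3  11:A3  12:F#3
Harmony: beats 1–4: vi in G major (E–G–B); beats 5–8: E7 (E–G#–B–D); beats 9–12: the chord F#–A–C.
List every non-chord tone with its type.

F#3 (beat 2) — appoggiatura; A3 (beat 6) — neighbor tone; G3 (beat 10) — appoggiatura.

The harmony at that moment is E minor triad (E, G, B); F#3 is not a chord tone.
It is approached by leap up from B2 and left by step down to E3.
Leap in, step out — an appoggiatura.
The harmony at that moment is E dominant seventh chord (E, G#, B, D); A3 is not a chord tone.
It is approached by step down from B3 and left by step up to B3.
Step away and step back to the same note — a neighbor tone (lower neighbor).
The harmony at that moment is F# diminished triad (F#, A, C); G3 is not a chord tone.
It is approached by leap down from C4 and left by step up to A3.
Leap in, step out — an appoggiatura.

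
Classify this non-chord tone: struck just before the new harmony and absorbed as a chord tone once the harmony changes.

Anticipation.

Approach: ahead of the chord change (typically by step), so it is dissonant against the current harmony. Departure: none — the same pitch is restated or held and is a chord tone of the new harmony.
Dissonant first, consonant once the harmony catches up: the note simply arrives early — an anticipation. (The reverse timing, consonant first and dissonant after the change, would be a suspension or retardation.)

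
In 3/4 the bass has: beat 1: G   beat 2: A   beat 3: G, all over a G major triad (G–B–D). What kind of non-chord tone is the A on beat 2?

Upper neighbor tone.

The harmony at that moment is G major triad (G, B, D); A is not a chord tone.
It is approached by step up from G and left by step down to G.
Step away and step back to the same note — a neighbor tone (upper neighbor).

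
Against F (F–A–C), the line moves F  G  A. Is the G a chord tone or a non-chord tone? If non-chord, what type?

Non-chord tone — a passing tone.

The harmony at that moment is F major triad (F, A, C); G is not a chord tone.
It is approached by step up from F and left by step up to A.
Step in, step out in the same direction — a passing tone.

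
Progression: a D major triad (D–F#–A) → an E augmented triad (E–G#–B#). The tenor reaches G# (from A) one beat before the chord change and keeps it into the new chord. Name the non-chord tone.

The harmony at that moment is D major triad (D, F#, A); G# is not a chord tone.
It is approached by step down from A and then sustained as the same pitch into the next harmony.
Arriving early and becoming a chord tone when the harmony changes — an anticipation.

G# is an anticipation.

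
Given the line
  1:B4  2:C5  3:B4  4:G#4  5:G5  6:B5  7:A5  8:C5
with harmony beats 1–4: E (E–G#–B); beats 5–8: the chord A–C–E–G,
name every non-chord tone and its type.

The harmony at that moment is E major triad (E, G#, B); C5 is not a chord tone.
It is approached by step up from B4 and left by step down to B4.
Step away and step back to the same note — a neighbor tone (upper neighbor).
The harmony at that moment is A minor seventh chord (A, C, E, G); B5 is not a chord tone.
It is approached by leap up from G5 and left by step down to A5.
Leap in, step out — an appoggiatura.

C5 (beat 2) — neighbor tone; B5 (beat 6) — appoggiatura.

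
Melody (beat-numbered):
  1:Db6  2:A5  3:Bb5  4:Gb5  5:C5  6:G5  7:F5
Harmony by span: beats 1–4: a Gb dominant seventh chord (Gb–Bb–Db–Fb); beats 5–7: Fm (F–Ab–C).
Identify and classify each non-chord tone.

The harmony at that moment is Gb dominant seventh chord (Gb, Bb, Db, Fb); A5 is not a chord tone.
It is approached by leap down from Db6 and left by step up to Bb5.
Leap in, step out — an appoggiatura.
The harmony at that moment is F minor triad (F, Ab, C); G5 is not a chord tone.
It is approached by leap up from C5 and left by step down to F5.
Leap in, step out — an appoggiatura.

A5 (beat 2) — appoggiatura; G5 (beat 6) — appoggiatura.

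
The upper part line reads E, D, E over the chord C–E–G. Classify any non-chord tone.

D is a neighbor tone.

The harmony at that moment is C major triad (C, E, G); D is not a chord tone.
It is approached by step down from E and left by step up to E.
Step away and step back to the same note — a neighbor tone (lower neighbor).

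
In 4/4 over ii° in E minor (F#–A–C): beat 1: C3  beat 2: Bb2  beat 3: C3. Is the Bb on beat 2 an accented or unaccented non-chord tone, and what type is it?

The harmony at that moment is F# diminished triad (F#, A, C); Bb2 is not a chord tone.
It is approached by step down from C3 and left by step up to C3.
Step away and step back to the same note — a neighbor tone (lower neighbor).
It falls on a weak beat, so it is unaccented.

Unaccented neighbor tone.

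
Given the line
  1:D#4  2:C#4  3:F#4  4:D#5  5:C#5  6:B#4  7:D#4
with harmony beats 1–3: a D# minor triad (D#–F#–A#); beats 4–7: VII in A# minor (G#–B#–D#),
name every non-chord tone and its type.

The harmony at that moment is D# minor triad (D#, F#, A#); C#4 is not a chord tone.
It is approached by step down from D#4 and left by leap up to F#4.
Step in, leap out — an escape tone.
The harmony at that moment is G# major triad (G#, B#, D#); C#5 is not a chord tone.
It is approached by step down from D#5 and left by step down to B#4.
Step in, step out in the same direction — a passing tone.

C#4 (beat 2) — escape tone; C#5 (beat 5) — passing tone.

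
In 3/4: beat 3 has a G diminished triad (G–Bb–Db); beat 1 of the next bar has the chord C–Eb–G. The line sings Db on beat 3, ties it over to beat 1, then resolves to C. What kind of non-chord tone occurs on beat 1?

Suspension.

The harmony at that moment is C minor triad (C, Eb, G); Db is not a chord tone.
It is held over (the same pitch as the preceding Db) and left by step down to C.
Held over from the previous chord and resolving down by step — a suspension.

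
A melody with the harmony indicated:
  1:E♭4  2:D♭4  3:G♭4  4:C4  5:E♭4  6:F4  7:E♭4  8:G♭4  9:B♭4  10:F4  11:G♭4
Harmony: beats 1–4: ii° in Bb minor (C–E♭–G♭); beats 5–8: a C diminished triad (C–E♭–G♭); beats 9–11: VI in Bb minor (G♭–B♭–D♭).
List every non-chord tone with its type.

The harmony at that moment is C diminished triad (C, E♭, G♭); D♭4 is not a chord tone.
It is approached by step down from E♭4 and left by leap up to G♭4.
Step in, leap out — an escape tone.
The harmony at that moment is C diminished triad (C, E♭, G♭); F4 is not a chord tone.
It is approached by step up from E♭4 and left by step down to E♭4.
Step away and step back to the same note — a neighbor tone (upper neighbor).
The harmony at that moment is G♭ major triad (G♭, B♭, D♭); F4 is not a chord tone.
It is approached by leap down from B♭4 and left by step up to G♭4.
Leap in, step out — an appoggiatura.

D♭4 (beat 2) — escape tone; F4 (beat 6) — neighbor tone; F4 (beat 10) — appoggiatura.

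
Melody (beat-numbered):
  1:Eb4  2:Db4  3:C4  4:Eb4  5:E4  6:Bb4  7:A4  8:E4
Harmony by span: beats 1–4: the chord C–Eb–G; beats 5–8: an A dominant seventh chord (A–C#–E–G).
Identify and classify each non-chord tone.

The harmony at that moment is C minor triad (C, Eb, G); Db4 is not a chord tone.
It is approached by step down from Eb4 and left by step down to C4.
Step in, step out in the same direction — a passing tone.
The harmony at that moment is A dominant seventh chord (A, C#, E, G); Bb4 is not a chord tone.
It is approached by leap up from E4 and left by step down to A4.
Leap in, step out — an appoggiatura.

Db4 (beat 2) — passing tone; Bb4 (beat 6) — appoggiatura.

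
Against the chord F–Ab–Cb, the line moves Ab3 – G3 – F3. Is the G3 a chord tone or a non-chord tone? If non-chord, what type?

The harmony at that moment is F diminished triad (F, Ab, Cb); G3 is not a chord tone.
It is approached by step down from Ab3 and left by step down to F3.
Step in, step out in the same direction — a passing tone.

Non-chord tone — a passing tone.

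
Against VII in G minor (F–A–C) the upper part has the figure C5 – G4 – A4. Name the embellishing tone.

The harmony at that moment is F major triad (F, A, C); G4 is not a chord tone.
It is approached by leap down from C5 and left by step up to A4.
Leap in, step out — an appoggiatura.

G4 is an appoggiatura.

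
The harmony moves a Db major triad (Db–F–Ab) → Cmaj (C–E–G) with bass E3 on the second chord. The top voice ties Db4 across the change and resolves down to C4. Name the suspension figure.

At the second chord the bass is E3. The suspended Db4 lies a seventh above the bass; after resolving down by step to C4, the interval above the bass becomes a sixth.
Suspension figures are named by those two intervals: 7–6.

7–6 suspension.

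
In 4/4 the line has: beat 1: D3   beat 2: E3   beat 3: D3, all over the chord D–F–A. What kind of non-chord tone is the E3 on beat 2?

The harmony at that moment is D minor triad (D, F, A); E3 is not a chord tone.
It is approached by step up from D3 and left by step down to D3.
Step away and step back to the same note — a neighbor tone (upper neighbor).

Upper neighbor tone.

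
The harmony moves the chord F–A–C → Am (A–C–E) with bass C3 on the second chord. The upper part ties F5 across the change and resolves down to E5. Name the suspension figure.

4–3 suspension.

At the second chord the bass is C3. The suspended F5 lies a fourth above the bass; after resolving down by step to E5, the interval above the bass becomes a third.
Suspension figures are named by those two intervals: 4–3.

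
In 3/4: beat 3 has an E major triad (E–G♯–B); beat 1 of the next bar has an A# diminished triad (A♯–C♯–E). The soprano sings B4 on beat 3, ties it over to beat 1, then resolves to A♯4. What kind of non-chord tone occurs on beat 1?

The harmony at that moment is A♯ diminished triad (A♯, C♯, E); B4 is not a chord tone.
It is held over (the same pitch as the preceding B4) and left by step down to A♯4.
Held over from the previous chord and resolving down by step — a suspension.

Suspension.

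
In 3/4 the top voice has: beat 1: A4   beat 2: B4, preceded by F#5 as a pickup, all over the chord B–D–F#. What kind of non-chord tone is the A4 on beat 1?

The harmony at that moment is B minor triad (B, D, F#); A4 is not a chord tone.
It is approached by leap down from F#5 and left by step up to B4.
Leap in, step out, metrically accented — an appoggiatura.

Appoggiatura.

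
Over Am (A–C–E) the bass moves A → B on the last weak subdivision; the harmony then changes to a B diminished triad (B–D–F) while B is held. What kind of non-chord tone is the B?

The harmony at that moment is A minor triad (A, C, E); B is not a chord tone.
It is approached by step up from A and then sustained as the same pitch into the next harmony.
Arriving early and becoming a chord tone when the harmony changes — an anticipation.

B is an anticipation.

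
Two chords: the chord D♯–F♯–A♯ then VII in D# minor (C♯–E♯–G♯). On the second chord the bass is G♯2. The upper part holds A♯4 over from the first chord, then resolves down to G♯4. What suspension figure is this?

At the second chord the bass is G♯2. The suspended A♯4 lies a ninth above the bass; after resolving down by step to G♯4, the interval above the bass becomes an octave.
Suspension figures are named by those two intervals: 9–8.

9–8 suspension.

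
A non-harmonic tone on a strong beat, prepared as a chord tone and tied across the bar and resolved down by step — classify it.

Approach: by preparation — the pitch is first a chord tone, then held (tied or repeated) while the harmony changes under it. Departure: down by step. Metric position: strong.
A prepared dissonance that resolves downward by step — a suspension. (The same figure resolving upward would be a retardation.)

Suspension.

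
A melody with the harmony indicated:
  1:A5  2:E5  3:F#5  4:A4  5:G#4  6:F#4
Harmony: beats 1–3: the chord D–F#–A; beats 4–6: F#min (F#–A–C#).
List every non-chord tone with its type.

The harmony at that moment is D major triad (D, F#, A); E5 is not a chord tone.
It is approached by leap down from A5 and left by step up to F#5.
Leap in, step out — an appoggiatura.
The harmony at that moment is F# minor triad (F#, A, C#); G#4 is not a chord tone.
It is approached by step down from A4 and left by step down to F#4.
Step in, step out in the same direction — a passing tone.

E5 (beat 2) — appoggiatura; G#4 (beat 5) — passing tone.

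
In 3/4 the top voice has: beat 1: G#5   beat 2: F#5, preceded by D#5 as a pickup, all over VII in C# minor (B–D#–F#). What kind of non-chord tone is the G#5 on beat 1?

The harmony at that moment is B major triad (B, D#, F#); G#5 is not a chord tone.
It is approached by leap up from D#5 and left by step down to F#5.
Leap in, step out, metrically accented — an appoggiatura.

Appoggiatura.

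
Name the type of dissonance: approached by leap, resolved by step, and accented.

Appoggiatura.

Approach: by leap. Departure: by step. Metric position: strong.
Leap in, step out, in a metrically strong position — an appoggiatura. (It is the mirror image of the escape tone, which steps in and leaps out from a weak position.)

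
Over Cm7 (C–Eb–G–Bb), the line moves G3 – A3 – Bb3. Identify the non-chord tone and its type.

A3 is a passing tone.

The harmony at that moment is C minor seventh chord (C, Eb, G, Bb); A3 is not a chord tone.
It is approached by step up from G3 and left by step up to Bb3.
Step in, step out in the same direction — a passing tone.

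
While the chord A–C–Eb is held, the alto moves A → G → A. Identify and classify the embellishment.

The harmony at that moment is A diminished triad (A, C, Eb); G is not a chord tone.
It is approached by step down from A and left by step up to A.
Step away and step back to the same note — a neighbor tone (lower neighbor).

G is a neighbor tone.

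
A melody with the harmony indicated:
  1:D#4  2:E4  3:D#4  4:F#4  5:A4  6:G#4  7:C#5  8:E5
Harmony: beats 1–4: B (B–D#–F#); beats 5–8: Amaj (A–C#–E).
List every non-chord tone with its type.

E4 (beat 2) — neighbor tone; G#4 (beat 6) — escape tone.

The harmony at that moment is B major triad (B, D#, F#); E4 is not a chord tone.
It is approached by step up from D#4 and left by step down to D#4.
Step away and step back to the same note — a neighbor tone (upper neighbor).
The harmony at that moment is A major triad (A, C#, E); G#4 is not a chord tone.
It is approached by step down from A4 and left by leap up to C#5.
Step in, leap out — an escape tone.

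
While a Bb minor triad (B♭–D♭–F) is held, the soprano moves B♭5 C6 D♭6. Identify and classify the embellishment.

C6 is a passing tone.

The harmony at that moment is B♭ minor triad (B♭, D♭, F); C6 is not a chord tone.
It is approached by step up from B♭5 and left by step up to D♭6.
Step in, step out in the same direction — a passing tone.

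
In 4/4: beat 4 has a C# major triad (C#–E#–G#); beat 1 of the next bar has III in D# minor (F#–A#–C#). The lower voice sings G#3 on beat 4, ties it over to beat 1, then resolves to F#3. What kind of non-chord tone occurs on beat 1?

Suspension.

The harmony at that moment is F# major triad (F#, A#, C#); G#3 is not a chord tone.
It is held over (the same pitch as the preceding G#3) and left by step down to F#3.
Held over from the previous chord and resolving down by step — a suspension.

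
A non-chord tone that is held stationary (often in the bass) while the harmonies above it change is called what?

Pedal tone.

Approach: none. Departure: none — a single pitch is sustained while the chords change around it, passing through harmonies that do not contain it.
No melodic motion at all; the dissonance is created entirely by the moving harmonies against the stationary note — a pedal tone (pedal point).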